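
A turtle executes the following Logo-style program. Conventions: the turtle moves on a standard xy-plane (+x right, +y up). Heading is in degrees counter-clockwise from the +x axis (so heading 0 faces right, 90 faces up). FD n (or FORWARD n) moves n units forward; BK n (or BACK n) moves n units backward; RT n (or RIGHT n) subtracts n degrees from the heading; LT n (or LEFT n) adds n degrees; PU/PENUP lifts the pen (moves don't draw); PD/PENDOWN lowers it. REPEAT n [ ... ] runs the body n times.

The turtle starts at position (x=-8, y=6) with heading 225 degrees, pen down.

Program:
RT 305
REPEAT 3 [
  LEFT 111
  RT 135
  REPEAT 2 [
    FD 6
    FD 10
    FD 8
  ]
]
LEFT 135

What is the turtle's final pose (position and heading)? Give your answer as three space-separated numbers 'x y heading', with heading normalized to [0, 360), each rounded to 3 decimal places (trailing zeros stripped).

Executing turtle program step by step:
Start: pos=(-8,6), heading=225, pen down
RT 305: heading 225 -> 280
REPEAT 3 [
  -- iteration 1/3 --
  LT 111: heading 280 -> 31
  RT 135: heading 31 -> 256
  REPEAT 2 [
    -- iteration 1/2 --
    FD 6: (-8,6) -> (-9.452,0.178) [heading=256, draw]
    FD 10: (-9.452,0.178) -> (-11.871,-9.525) [heading=256, draw]
    FD 8: (-11.871,-9.525) -> (-13.806,-17.287) [heading=256, draw]
    -- iteration 2/2 --
    FD 6: (-13.806,-17.287) -> (-15.258,-23.109) [heading=256, draw]
    FD 10: (-15.258,-23.109) -> (-17.677,-32.812) [heading=256, draw]
    FD 8: (-17.677,-32.812) -> (-19.612,-40.574) [heading=256, draw]
  ]
  -- iteration 2/3 --
  LT 111: heading 256 -> 7
  RT 135: heading 7 -> 232
  REPEAT 2 [
    -- iteration 1/2 --
    FD 6: (-19.612,-40.574) -> (-23.306,-45.302) [heading=232, draw]
    FD 10: (-23.306,-45.302) -> (-29.463,-53.182) [heading=232, draw]
    FD 8: (-29.463,-53.182) -> (-34.388,-59.486) [heading=232, draw]
    -- iteration 2/2 --
    FD 6: (-34.388,-59.486) -> (-38.082,-64.215) [heading=232, draw]
    FD 10: (-38.082,-64.215) -> (-44.239,-72.095) [heading=232, draw]
    FD 8: (-44.239,-72.095) -> (-49.164,-78.399) [heading=232, draw]
  ]
  -- iteration 3/3 --
  LT 111: heading 232 -> 343
  RT 135: heading 343 -> 208
  REPEAT 2 [
    -- iteration 1/2 --
    FD 6: (-49.164,-78.399) -> (-54.462,-81.216) [heading=208, draw]
    FD 10: (-54.462,-81.216) -> (-63.291,-85.91) [heading=208, draw]
    FD 8: (-63.291,-85.91) -> (-70.355,-89.666) [heading=208, draw]
    -- iteration 2/2 --
    FD 6: (-70.355,-89.666) -> (-75.652,-92.483) [heading=208, draw]
    FD 10: (-75.652,-92.483) -> (-84.482,-97.178) [heading=208, draw]
    FD 8: (-84.482,-97.178) -> (-91.545,-100.933) [heading=208, draw]
  ]
]
LT 135: heading 208 -> 343
Final: pos=(-91.545,-100.933), heading=343, 18 segment(s) drawn

Answer: -91.545 -100.933 343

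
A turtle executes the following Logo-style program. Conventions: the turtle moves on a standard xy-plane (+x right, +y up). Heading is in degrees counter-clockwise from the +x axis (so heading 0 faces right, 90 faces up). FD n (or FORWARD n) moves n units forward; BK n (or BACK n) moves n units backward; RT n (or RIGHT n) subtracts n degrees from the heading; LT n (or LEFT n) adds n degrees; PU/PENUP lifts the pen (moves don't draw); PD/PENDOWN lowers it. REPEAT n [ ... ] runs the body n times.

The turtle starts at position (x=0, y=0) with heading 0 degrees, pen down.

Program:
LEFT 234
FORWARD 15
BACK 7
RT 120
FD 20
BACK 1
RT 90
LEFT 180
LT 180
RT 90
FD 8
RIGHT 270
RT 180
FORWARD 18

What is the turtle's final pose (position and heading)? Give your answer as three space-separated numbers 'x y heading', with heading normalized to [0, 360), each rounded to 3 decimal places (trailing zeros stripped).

Executing turtle program step by step:
Start: pos=(0,0), heading=0, pen down
LT 234: heading 0 -> 234
FD 15: (0,0) -> (-8.817,-12.135) [heading=234, draw]
BK 7: (-8.817,-12.135) -> (-4.702,-6.472) [heading=234, draw]
RT 120: heading 234 -> 114
FD 20: (-4.702,-6.472) -> (-12.837,11.799) [heading=114, draw]
BK 1: (-12.837,11.799) -> (-12.43,10.885) [heading=114, draw]
RT 90: heading 114 -> 24
LT 180: heading 24 -> 204
LT 180: heading 204 -> 24
RT 90: heading 24 -> 294
FD 8: (-12.43,10.885) -> (-9.176,3.577) [heading=294, draw]
RT 270: heading 294 -> 24
RT 180: heading 24 -> 204
FD 18: (-9.176,3.577) -> (-25.62,-3.744) [heading=204, draw]
Final: pos=(-25.62,-3.744), heading=204, 6 segment(s) drawn

Answer: -25.62 -3.744 204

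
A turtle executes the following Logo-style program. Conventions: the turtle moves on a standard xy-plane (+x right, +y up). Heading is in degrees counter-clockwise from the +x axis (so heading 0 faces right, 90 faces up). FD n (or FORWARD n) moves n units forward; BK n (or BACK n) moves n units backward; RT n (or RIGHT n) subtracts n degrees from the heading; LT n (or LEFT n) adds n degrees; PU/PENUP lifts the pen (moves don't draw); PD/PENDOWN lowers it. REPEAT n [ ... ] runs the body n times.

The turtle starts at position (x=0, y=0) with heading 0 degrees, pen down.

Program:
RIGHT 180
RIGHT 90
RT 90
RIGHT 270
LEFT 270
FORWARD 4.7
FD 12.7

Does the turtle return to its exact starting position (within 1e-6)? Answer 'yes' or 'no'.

Answer: no

Derivation:
Executing turtle program step by step:
Start: pos=(0,0), heading=0, pen down
RT 180: heading 0 -> 180
RT 90: heading 180 -> 90
RT 90: heading 90 -> 0
RT 270: heading 0 -> 90
LT 270: heading 90 -> 0
FD 4.7: (0,0) -> (4.7,0) [heading=0, draw]
FD 12.7: (4.7,0) -> (17.4,0) [heading=0, draw]
Final: pos=(17.4,0), heading=0, 2 segment(s) drawn

Start position: (0, 0)
Final position: (17.4, 0)
Distance = 17.4; >= 1e-6 -> NOT closed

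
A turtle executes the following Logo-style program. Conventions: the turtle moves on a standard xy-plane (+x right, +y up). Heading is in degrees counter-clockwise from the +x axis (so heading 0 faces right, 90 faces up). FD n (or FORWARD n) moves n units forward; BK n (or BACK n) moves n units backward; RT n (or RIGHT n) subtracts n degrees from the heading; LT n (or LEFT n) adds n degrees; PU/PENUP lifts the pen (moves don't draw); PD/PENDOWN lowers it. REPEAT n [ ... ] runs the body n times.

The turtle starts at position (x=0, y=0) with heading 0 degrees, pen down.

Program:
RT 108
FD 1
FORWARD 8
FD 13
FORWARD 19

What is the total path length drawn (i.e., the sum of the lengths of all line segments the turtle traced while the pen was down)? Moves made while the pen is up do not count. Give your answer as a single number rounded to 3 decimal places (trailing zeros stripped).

Executing turtle program step by step:
Start: pos=(0,0), heading=0, pen down
RT 108: heading 0 -> 252
FD 1: (0,0) -> (-0.309,-0.951) [heading=252, draw]
FD 8: (-0.309,-0.951) -> (-2.781,-8.56) [heading=252, draw]
FD 13: (-2.781,-8.56) -> (-6.798,-20.923) [heading=252, draw]
FD 19: (-6.798,-20.923) -> (-12.67,-38.993) [heading=252, draw]
Final: pos=(-12.67,-38.993), heading=252, 4 segment(s) drawn

Segment lengths:
  seg 1: (0,0) -> (-0.309,-0.951), length = 1
  seg 2: (-0.309,-0.951) -> (-2.781,-8.56), length = 8
  seg 3: (-2.781,-8.56) -> (-6.798,-20.923), length = 13
  seg 4: (-6.798,-20.923) -> (-12.67,-38.993), length = 19
Total = 41

Answer: 41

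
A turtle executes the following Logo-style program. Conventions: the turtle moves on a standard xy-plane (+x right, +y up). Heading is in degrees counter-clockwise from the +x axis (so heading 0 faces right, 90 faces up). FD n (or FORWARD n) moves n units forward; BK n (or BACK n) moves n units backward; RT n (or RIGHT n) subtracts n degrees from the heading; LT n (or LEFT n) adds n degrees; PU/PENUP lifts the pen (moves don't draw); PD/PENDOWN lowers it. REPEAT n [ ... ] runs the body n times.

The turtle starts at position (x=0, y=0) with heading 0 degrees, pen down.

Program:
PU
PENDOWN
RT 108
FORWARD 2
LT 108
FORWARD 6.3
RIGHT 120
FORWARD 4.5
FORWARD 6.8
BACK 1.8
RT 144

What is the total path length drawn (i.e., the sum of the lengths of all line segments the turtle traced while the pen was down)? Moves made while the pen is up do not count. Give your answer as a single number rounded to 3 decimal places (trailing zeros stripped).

Answer: 21.4

Derivation:
Executing turtle program step by step:
Start: pos=(0,0), heading=0, pen down
PU: pen up
PD: pen down
RT 108: heading 0 -> 252
FD 2: (0,0) -> (-0.618,-1.902) [heading=252, draw]
LT 108: heading 252 -> 0
FD 6.3: (-0.618,-1.902) -> (5.682,-1.902) [heading=0, draw]
RT 120: heading 0 -> 240
FD 4.5: (5.682,-1.902) -> (3.432,-5.799) [heading=240, draw]
FD 6.8: (3.432,-5.799) -> (0.032,-11.688) [heading=240, draw]
BK 1.8: (0.032,-11.688) -> (0.932,-10.129) [heading=240, draw]
RT 144: heading 240 -> 96
Final: pos=(0.932,-10.129), heading=96, 5 segment(s) drawn

Segment lengths:
  seg 1: (0,0) -> (-0.618,-1.902), length = 2
  seg 2: (-0.618,-1.902) -> (5.682,-1.902), length = 6.3
  seg 3: (5.682,-1.902) -> (3.432,-5.799), length = 4.5
  seg 4: (3.432,-5.799) -> (0.032,-11.688), length = 6.8
  seg 5: (0.032,-11.688) -> (0.932,-10.129), length = 1.8
Total = 21.4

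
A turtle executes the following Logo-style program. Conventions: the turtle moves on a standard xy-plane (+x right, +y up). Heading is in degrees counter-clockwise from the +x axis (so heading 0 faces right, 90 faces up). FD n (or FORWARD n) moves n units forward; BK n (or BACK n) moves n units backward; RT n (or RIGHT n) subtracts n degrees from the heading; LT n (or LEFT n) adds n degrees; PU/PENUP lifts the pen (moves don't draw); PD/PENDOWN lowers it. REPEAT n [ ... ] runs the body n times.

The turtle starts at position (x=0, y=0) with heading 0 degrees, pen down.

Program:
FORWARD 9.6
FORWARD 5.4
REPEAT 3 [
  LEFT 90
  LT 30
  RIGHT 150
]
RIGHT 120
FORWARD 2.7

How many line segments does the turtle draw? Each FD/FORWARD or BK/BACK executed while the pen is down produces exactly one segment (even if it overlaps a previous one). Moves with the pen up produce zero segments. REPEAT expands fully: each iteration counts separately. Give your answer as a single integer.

Answer: 3

Derivation:
Executing turtle program step by step:
Start: pos=(0,0), heading=0, pen down
FD 9.6: (0,0) -> (9.6,0) [heading=0, draw]
FD 5.4: (9.6,0) -> (15,0) [heading=0, draw]
REPEAT 3 [
  -- iteration 1/3 --
  LT 90: heading 0 -> 90
  LT 30: heading 90 -> 120
  RT 150: heading 120 -> 330
  -- iteration 2/3 --
  LT 90: heading 330 -> 60
  LT 30: heading 60 -> 90
  RT 150: heading 90 -> 300
  -- iteration 3/3 --
  LT 90: heading 300 -> 30
  LT 30: heading 30 -> 60
  RT 150: heading 60 -> 270
]
RT 120: heading 270 -> 150
FD 2.7: (15,0) -> (12.662,1.35) [heading=150, draw]
Final: pos=(12.662,1.35), heading=150, 3 segment(s) drawn
Segments drawn: 3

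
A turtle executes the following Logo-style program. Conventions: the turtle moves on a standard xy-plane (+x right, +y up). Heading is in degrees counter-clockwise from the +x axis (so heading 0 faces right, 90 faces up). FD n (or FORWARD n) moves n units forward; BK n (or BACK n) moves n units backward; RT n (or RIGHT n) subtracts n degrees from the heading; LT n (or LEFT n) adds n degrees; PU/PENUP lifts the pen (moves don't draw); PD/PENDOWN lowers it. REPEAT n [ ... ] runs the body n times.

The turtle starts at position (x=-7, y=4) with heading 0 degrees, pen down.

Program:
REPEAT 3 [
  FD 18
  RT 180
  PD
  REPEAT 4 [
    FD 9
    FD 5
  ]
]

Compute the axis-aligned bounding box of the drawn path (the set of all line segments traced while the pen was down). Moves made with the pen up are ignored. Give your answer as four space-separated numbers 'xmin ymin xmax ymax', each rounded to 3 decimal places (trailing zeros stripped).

Answer: -63 4 11 4

Derivation:
Executing turtle program step by step:
Start: pos=(-7,4), heading=0, pen down
REPEAT 3 [
  -- iteration 1/3 --
  FD 18: (-7,4) -> (11,4) [heading=0, draw]
  RT 180: heading 0 -> 180
  PD: pen down
  REPEAT 4 [
    -- iteration 1/4 --
    FD 9: (11,4) -> (2,4) [heading=180, draw]
    FD 5: (2,4) -> (-3,4) [heading=180, draw]
    -- iteration 2/4 --
    FD 9: (-3,4) -> (-12,4) [heading=180, draw]
    FD 5: (-12,4) -> (-17,4) [heading=180, draw]
    -- iteration 3/4 --
    FD 9: (-17,4) -> (-26,4) [heading=180, draw]
    FD 5: (-26,4) -> (-31,4) [heading=180, draw]
    -- iteration 4/4 --
    FD 9: (-31,4) -> (-40,4) [heading=180, draw]
    FD 5: (-40,4) -> (-45,4) [heading=180, draw]
  ]
  -- iteration 2/3 --
  FD 18: (-45,4) -> (-63,4) [heading=180, draw]
  RT 180: heading 180 -> 0
  PD: pen down
  REPEAT 4 [
    -- iteration 1/4 --
    FD 9: (-63,4) -> (-54,4) [heading=0, draw]
    FD 5: (-54,4) -> (-49,4) [heading=0, draw]
    -- iteration 2/4 --
    FD 9: (-49,4) -> (-40,4) [heading=0, draw]
    FD 5: (-40,4) -> (-35,4) [heading=0, draw]
    -- iteration 3/4 --
    FD 9: (-35,4) -> (-26,4) [heading=0, draw]
    FD 5: (-26,4) -> (-21,4) [heading=0, draw]
    -- iteration 4/4 --
    FD 9: (-21,4) -> (-12,4) [heading=0, draw]
    FD 5: (-12,4) -> (-7,4) [heading=0, draw]
  ]
  -- iteration 3/3 --
  FD 18: (-7,4) -> (11,4) [heading=0, draw]
  RT 180: heading 0 -> 180
  PD: pen down
  REPEAT 4 [
    -- iteration 1/4 --
    FD 9: (11,4) -> (2,4) [heading=180, draw]
    FD 5: (2,4) -> (-3,4) [heading=180, draw]
    -- iteration 2/4 --
    FD 9: (-3,4) -> (-12,4) [heading=180, draw]
    FD 5: (-12,4) -> (-17,4) [heading=180, draw]
    -- iteration 3/4 --
    FD 9: (-17,4) -> (-26,4) [heading=180, draw]
    FD 5: (-26,4) -> (-31,4) [heading=180, draw]
    -- iteration 4/4 --
    FD 9: (-31,4) -> (-40,4) [heading=180, draw]
    FD 5: (-40,4) -> (-45,4) [heading=180, draw]
  ]
]
Final: pos=(-45,4), heading=180, 27 segment(s) drawn

Segment endpoints: x in {-63, -54, -49, -45, -40, -35, -31, -26, -21, -17, -12, -7, -3, 2, 11}, y in {4, 4, 4, 4, 4, 4, 4, 4, 4, 4, 4, 4, 4, 4, 4, 4, 4, 4, 4, 4, 4, 4}
xmin=-63, ymin=4, xmax=11, ymax=4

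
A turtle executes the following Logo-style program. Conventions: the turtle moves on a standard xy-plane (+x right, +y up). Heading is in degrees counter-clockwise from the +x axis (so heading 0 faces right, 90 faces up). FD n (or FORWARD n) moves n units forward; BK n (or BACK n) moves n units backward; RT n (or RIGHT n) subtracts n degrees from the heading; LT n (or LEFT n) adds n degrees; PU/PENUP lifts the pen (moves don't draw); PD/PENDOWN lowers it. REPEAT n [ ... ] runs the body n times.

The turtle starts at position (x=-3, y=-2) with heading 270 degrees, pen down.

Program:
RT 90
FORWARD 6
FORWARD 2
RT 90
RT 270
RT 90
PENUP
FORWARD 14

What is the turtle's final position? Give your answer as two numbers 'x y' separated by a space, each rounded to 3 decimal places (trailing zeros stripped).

Executing turtle program step by step:
Start: pos=(-3,-2), heading=270, pen down
RT 90: heading 270 -> 180
FD 6: (-3,-2) -> (-9,-2) [heading=180, draw]
FD 2: (-9,-2) -> (-11,-2) [heading=180, draw]
RT 90: heading 180 -> 90
RT 270: heading 90 -> 180
RT 90: heading 180 -> 90
PU: pen up
FD 14: (-11,-2) -> (-11,12) [heading=90, move]
Final: pos=(-11,12), heading=90, 2 segment(s) drawn

Answer: -11 12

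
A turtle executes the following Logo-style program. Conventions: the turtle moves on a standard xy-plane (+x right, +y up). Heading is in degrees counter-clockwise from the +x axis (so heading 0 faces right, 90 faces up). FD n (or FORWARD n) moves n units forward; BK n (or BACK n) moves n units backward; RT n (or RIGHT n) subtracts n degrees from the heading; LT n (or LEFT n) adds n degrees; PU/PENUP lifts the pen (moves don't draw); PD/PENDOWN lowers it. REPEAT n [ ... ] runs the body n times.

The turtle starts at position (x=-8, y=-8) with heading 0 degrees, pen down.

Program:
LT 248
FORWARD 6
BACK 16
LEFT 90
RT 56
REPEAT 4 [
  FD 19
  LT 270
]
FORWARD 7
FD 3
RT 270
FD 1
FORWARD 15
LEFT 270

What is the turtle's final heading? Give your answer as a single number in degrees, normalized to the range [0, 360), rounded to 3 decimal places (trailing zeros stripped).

Answer: 282

Derivation:
Executing turtle program step by step:
Start: pos=(-8,-8), heading=0, pen down
LT 248: heading 0 -> 248
FD 6: (-8,-8) -> (-10.248,-13.563) [heading=248, draw]
BK 16: (-10.248,-13.563) -> (-4.254,1.272) [heading=248, draw]
LT 90: heading 248 -> 338
RT 56: heading 338 -> 282
REPEAT 4 [
  -- iteration 1/4 --
  FD 19: (-4.254,1.272) -> (-0.304,-17.313) [heading=282, draw]
  LT 270: heading 282 -> 192
  -- iteration 2/4 --
  FD 19: (-0.304,-17.313) -> (-18.888,-21.263) [heading=192, draw]
  LT 270: heading 192 -> 102
  -- iteration 3/4 --
  FD 19: (-18.888,-21.263) -> (-22.839,-2.678) [heading=102, draw]
  LT 270: heading 102 -> 12
  -- iteration 4/4 --
  FD 19: (-22.839,-2.678) -> (-4.254,1.272) [heading=12, draw]
  LT 270: heading 12 -> 282
]
FD 7: (-4.254,1.272) -> (-2.799,-5.575) [heading=282, draw]
FD 3: (-2.799,-5.575) -> (-2.175,-8.51) [heading=282, draw]
RT 270: heading 282 -> 12
FD 1: (-2.175,-8.51) -> (-1.197,-8.302) [heading=12, draw]
FD 15: (-1.197,-8.302) -> (13.476,-5.183) [heading=12, draw]
LT 270: heading 12 -> 282
Final: pos=(13.476,-5.183), heading=282, 10 segment(s) drawn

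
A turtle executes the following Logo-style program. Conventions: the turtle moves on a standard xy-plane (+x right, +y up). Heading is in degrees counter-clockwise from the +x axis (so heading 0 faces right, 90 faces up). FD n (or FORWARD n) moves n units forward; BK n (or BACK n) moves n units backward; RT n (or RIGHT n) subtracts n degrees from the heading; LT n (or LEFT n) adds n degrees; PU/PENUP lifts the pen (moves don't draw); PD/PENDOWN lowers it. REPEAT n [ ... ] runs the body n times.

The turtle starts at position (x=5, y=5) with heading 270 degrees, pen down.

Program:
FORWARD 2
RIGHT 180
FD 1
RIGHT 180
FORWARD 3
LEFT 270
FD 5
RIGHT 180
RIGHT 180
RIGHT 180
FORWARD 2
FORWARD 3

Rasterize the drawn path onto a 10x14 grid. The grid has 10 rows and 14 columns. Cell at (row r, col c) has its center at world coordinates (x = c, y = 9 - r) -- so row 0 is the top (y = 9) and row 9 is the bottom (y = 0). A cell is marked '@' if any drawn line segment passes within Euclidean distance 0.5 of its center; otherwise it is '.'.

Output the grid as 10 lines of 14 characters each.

Answer: ..............
..............
..............
..............
.....@........
.....@........
.....@........
.....@........
@@@@@@........
..............

Derivation:
Segment 0: (5,5) -> (5,3)
Segment 1: (5,3) -> (5,4)
Segment 2: (5,4) -> (5,1)
Segment 3: (5,1) -> (0,1)
Segment 4: (0,1) -> (2,1)
Segment 5: (2,1) -> (5,1)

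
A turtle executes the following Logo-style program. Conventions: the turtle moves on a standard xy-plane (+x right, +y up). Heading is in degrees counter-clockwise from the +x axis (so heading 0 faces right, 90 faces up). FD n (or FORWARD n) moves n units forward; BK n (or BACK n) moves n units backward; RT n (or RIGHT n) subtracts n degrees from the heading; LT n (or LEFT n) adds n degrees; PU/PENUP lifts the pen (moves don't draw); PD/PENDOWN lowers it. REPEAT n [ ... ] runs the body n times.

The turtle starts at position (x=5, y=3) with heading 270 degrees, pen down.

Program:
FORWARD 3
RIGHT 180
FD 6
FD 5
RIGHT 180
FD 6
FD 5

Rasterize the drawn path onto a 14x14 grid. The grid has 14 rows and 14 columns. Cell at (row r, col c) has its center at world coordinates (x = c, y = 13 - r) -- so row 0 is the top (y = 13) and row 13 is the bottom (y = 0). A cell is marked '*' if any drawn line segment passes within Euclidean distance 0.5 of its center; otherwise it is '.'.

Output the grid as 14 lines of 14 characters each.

Answer: ..............
..............
.....*........
.....*........
.....*........
.....*........
.....*........
.....*........
.....*........
.....*........
.....*........
.....*........
.....*........
.....*........

Derivation:
Segment 0: (5,3) -> (5,0)
Segment 1: (5,0) -> (5,6)
Segment 2: (5,6) -> (5,11)
Segment 3: (5,11) -> (5,5)
Segment 4: (5,5) -> (5,0)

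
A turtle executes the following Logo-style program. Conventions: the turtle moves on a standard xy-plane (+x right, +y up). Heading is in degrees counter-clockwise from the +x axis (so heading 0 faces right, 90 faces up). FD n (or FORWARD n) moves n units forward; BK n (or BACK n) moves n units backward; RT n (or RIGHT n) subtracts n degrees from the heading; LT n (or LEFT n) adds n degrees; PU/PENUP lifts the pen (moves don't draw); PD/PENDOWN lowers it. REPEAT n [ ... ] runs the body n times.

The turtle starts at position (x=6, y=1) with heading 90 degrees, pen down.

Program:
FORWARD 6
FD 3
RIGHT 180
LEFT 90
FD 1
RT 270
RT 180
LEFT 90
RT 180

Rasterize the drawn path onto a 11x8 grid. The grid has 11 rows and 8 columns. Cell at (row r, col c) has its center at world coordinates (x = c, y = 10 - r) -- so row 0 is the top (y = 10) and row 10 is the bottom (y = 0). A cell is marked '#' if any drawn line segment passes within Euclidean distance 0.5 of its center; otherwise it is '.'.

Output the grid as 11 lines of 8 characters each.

Segment 0: (6,1) -> (6,7)
Segment 1: (6,7) -> (6,10)
Segment 2: (6,10) -> (7,10)

Answer: ......##
......#.
......#.
......#.
......#.
......#.
......#.
......#.
......#.
......#.
........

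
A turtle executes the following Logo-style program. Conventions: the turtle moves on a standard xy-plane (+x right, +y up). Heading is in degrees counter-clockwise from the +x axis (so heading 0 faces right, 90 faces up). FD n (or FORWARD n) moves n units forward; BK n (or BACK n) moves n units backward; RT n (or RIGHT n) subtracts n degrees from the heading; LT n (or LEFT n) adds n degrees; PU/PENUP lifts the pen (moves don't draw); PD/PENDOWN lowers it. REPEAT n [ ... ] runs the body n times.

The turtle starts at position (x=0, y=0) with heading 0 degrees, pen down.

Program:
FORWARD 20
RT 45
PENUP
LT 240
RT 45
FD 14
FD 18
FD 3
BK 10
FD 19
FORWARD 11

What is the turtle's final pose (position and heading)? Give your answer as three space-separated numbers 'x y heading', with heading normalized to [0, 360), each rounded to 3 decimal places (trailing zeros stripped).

Answer: -27.631 27.5 150

Derivation:
Executing turtle program step by step:
Start: pos=(0,0), heading=0, pen down
FD 20: (0,0) -> (20,0) [heading=0, draw]
RT 45: heading 0 -> 315
PU: pen up
LT 240: heading 315 -> 195
RT 45: heading 195 -> 150
FD 14: (20,0) -> (7.876,7) [heading=150, move]
FD 18: (7.876,7) -> (-7.713,16) [heading=150, move]
FD 3: (-7.713,16) -> (-10.311,17.5) [heading=150, move]
BK 10: (-10.311,17.5) -> (-1.651,12.5) [heading=150, move]
FD 19: (-1.651,12.5) -> (-18.105,22) [heading=150, move]
FD 11: (-18.105,22) -> (-27.631,27.5) [heading=150, move]
Final: pos=(-27.631,27.5), heading=150, 1 segment(s) drawn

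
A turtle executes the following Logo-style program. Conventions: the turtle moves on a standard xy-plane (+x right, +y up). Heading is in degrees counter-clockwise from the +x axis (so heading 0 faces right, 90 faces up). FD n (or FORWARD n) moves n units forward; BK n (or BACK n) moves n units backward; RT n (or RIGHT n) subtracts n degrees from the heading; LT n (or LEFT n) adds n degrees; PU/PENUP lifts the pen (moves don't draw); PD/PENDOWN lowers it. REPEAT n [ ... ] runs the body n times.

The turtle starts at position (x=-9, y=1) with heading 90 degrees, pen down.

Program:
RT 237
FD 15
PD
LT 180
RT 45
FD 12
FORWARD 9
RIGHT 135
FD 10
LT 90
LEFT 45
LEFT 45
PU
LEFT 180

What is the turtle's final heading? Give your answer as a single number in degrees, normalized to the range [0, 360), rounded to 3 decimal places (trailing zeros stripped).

Answer: 213

Derivation:
Executing turtle program step by step:
Start: pos=(-9,1), heading=90, pen down
RT 237: heading 90 -> 213
FD 15: (-9,1) -> (-21.58,-7.17) [heading=213, draw]
PD: pen down
LT 180: heading 213 -> 33
RT 45: heading 33 -> 348
FD 12: (-21.58,-7.17) -> (-9.842,-9.665) [heading=348, draw]
FD 9: (-9.842,-9.665) -> (-1.039,-11.536) [heading=348, draw]
RT 135: heading 348 -> 213
FD 10: (-1.039,-11.536) -> (-9.426,-16.982) [heading=213, draw]
LT 90: heading 213 -> 303
LT 45: heading 303 -> 348
LT 45: heading 348 -> 33
PU: pen up
LT 180: heading 33 -> 213
Final: pos=(-9.426,-16.982), heading=213, 4 segment(s) drawn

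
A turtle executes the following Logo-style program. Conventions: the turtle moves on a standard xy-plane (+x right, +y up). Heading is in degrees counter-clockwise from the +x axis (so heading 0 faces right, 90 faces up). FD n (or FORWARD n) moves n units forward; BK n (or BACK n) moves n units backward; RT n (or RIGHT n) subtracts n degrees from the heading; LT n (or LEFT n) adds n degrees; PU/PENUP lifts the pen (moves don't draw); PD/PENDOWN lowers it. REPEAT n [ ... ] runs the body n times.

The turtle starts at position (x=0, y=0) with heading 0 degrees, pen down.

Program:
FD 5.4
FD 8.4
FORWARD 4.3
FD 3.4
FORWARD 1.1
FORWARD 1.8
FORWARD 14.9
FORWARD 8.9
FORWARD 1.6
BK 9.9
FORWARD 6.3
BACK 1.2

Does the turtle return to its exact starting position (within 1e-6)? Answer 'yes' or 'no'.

Answer: no

Derivation:
Executing turtle program step by step:
Start: pos=(0,0), heading=0, pen down
FD 5.4: (0,0) -> (5.4,0) [heading=0, draw]
FD 8.4: (5.4,0) -> (13.8,0) [heading=0, draw]
FD 4.3: (13.8,0) -> (18.1,0) [heading=0, draw]
FD 3.4: (18.1,0) -> (21.5,0) [heading=0, draw]
FD 1.1: (21.5,0) -> (22.6,0) [heading=0, draw]
FD 1.8: (22.6,0) -> (24.4,0) [heading=0, draw]
FD 14.9: (24.4,0) -> (39.3,0) [heading=0, draw]
FD 8.9: (39.3,0) -> (48.2,0) [heading=0, draw]
FD 1.6: (48.2,0) -> (49.8,0) [heading=0, draw]
BK 9.9: (49.8,0) -> (39.9,0) [heading=0, draw]
FD 6.3: (39.9,0) -> (46.2,0) [heading=0, draw]
BK 1.2: (46.2,0) -> (45,0) [heading=0, draw]
Final: pos=(45,0), heading=0, 12 segment(s) drawn

Start position: (0, 0)
Final position: (45, 0)
Distance = 45; >= 1e-6 -> NOT closed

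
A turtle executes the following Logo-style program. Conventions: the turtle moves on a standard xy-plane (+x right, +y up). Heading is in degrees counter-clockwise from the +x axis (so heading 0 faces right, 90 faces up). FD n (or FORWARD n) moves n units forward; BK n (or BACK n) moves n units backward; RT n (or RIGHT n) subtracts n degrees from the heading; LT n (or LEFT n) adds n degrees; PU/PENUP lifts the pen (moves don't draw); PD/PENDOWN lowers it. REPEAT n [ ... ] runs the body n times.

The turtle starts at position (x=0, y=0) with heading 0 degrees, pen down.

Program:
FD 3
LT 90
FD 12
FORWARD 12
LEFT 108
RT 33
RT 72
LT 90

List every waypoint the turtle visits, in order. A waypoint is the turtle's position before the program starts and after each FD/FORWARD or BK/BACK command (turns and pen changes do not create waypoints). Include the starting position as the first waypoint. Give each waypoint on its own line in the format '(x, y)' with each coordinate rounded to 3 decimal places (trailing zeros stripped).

Answer: (0, 0)
(3, 0)
(3, 12)
(3, 24)

Derivation:
Executing turtle program step by step:
Start: pos=(0,0), heading=0, pen down
FD 3: (0,0) -> (3,0) [heading=0, draw]
LT 90: heading 0 -> 90
FD 12: (3,0) -> (3,12) [heading=90, draw]
FD 12: (3,12) -> (3,24) [heading=90, draw]
LT 108: heading 90 -> 198
RT 33: heading 198 -> 165
RT 72: heading 165 -> 93
LT 90: heading 93 -> 183
Final: pos=(3,24), heading=183, 3 segment(s) drawn
Waypoints (4 total):
(0, 0)
(3, 0)
(3, 12)
(3, 24)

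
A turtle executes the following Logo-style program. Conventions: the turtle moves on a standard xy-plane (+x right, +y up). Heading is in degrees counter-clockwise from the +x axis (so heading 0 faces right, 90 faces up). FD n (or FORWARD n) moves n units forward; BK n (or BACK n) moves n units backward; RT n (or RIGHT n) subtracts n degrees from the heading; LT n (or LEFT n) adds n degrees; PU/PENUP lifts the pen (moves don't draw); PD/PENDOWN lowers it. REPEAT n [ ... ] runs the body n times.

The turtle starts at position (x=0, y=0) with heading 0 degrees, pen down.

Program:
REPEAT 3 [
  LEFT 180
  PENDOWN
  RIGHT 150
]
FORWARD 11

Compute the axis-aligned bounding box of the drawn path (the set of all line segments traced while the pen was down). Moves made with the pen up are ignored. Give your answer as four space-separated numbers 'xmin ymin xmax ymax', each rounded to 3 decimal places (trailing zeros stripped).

Executing turtle program step by step:
Start: pos=(0,0), heading=0, pen down
REPEAT 3 [
  -- iteration 1/3 --
  LT 180: heading 0 -> 180
  PD: pen down
  RT 150: heading 180 -> 30
  -- iteration 2/3 --
  LT 180: heading 30 -> 210
  PD: pen down
  RT 150: heading 210 -> 60
  -- iteration 3/3 --
  LT 180: heading 60 -> 240
  PD: pen down
  RT 150: heading 240 -> 90
]
FD 11: (0,0) -> (0,11) [heading=90, draw]
Final: pos=(0,11), heading=90, 1 segment(s) drawn

Segment endpoints: x in {0, 0}, y in {0, 11}
xmin=0, ymin=0, xmax=0, ymax=11

Answer: 0 0 0 11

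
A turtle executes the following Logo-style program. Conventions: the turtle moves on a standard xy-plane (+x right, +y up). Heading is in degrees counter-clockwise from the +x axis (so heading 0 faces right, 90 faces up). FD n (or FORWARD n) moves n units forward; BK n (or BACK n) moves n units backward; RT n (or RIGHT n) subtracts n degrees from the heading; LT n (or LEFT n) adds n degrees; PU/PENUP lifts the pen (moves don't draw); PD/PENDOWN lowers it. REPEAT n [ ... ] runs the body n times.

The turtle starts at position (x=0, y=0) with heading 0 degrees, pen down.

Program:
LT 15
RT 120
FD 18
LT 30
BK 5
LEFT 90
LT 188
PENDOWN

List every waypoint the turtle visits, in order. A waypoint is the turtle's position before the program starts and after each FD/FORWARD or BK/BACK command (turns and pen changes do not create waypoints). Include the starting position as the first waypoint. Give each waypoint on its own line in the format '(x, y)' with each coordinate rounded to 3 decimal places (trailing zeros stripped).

Answer: (0, 0)
(-4.659, -17.387)
(-5.953, -12.557)

Derivation:
Executing turtle program step by step:
Start: pos=(0,0), heading=0, pen down
LT 15: heading 0 -> 15
RT 120: heading 15 -> 255
FD 18: (0,0) -> (-4.659,-17.387) [heading=255, draw]
LT 30: heading 255 -> 285
BK 5: (-4.659,-17.387) -> (-5.953,-12.557) [heading=285, draw]
LT 90: heading 285 -> 15
LT 188: heading 15 -> 203
PD: pen down
Final: pos=(-5.953,-12.557), heading=203, 2 segment(s) drawn
Waypoints (3 total):
(0, 0)
(-4.659, -17.387)
(-5.953, -12.557)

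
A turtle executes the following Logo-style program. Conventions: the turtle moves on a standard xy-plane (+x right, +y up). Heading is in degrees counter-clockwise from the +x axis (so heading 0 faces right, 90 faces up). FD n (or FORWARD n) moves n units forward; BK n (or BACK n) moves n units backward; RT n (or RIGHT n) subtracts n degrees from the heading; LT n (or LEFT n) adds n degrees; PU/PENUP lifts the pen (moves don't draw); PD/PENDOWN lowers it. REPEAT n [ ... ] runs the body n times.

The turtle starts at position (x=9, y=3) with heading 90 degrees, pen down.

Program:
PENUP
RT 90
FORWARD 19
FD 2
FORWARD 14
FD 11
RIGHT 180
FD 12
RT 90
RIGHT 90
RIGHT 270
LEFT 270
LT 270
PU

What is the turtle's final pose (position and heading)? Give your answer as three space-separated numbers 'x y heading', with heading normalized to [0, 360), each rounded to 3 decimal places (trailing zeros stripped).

Executing turtle program step by step:
Start: pos=(9,3), heading=90, pen down
PU: pen up
RT 90: heading 90 -> 0
FD 19: (9,3) -> (28,3) [heading=0, move]
FD 2: (28,3) -> (30,3) [heading=0, move]
FD 14: (30,3) -> (44,3) [heading=0, move]
FD 11: (44,3) -> (55,3) [heading=0, move]
RT 180: heading 0 -> 180
FD 12: (55,3) -> (43,3) [heading=180, move]
RT 90: heading 180 -> 90
RT 90: heading 90 -> 0
RT 270: heading 0 -> 90
LT 270: heading 90 -> 0
LT 270: heading 0 -> 270
PU: pen up
Final: pos=(43,3), heading=270, 0 segment(s) drawn

Answer: 43 3 270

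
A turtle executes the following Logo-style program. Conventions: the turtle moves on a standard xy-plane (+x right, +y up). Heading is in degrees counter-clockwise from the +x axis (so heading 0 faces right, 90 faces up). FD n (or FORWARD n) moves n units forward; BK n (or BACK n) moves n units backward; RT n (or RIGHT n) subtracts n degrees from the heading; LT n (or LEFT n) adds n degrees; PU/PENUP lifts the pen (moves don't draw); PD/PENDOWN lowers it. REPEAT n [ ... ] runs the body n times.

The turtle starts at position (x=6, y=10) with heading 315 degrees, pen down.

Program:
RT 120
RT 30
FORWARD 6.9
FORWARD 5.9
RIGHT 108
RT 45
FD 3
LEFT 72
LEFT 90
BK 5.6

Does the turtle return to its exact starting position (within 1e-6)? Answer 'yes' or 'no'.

Answer: no

Derivation:
Executing turtle program step by step:
Start: pos=(6,10), heading=315, pen down
RT 120: heading 315 -> 195
RT 30: heading 195 -> 165
FD 6.9: (6,10) -> (-0.665,11.786) [heading=165, draw]
FD 5.9: (-0.665,11.786) -> (-6.364,13.313) [heading=165, draw]
RT 108: heading 165 -> 57
RT 45: heading 57 -> 12
FD 3: (-6.364,13.313) -> (-3.429,13.937) [heading=12, draw]
LT 72: heading 12 -> 84
LT 90: heading 84 -> 174
BK 5.6: (-3.429,13.937) -> (2.14,13.351) [heading=174, draw]
Final: pos=(2.14,13.351), heading=174, 4 segment(s) drawn

Start position: (6, 10)
Final position: (2.14, 13.351)
Distance = 5.112; >= 1e-6 -> NOT closed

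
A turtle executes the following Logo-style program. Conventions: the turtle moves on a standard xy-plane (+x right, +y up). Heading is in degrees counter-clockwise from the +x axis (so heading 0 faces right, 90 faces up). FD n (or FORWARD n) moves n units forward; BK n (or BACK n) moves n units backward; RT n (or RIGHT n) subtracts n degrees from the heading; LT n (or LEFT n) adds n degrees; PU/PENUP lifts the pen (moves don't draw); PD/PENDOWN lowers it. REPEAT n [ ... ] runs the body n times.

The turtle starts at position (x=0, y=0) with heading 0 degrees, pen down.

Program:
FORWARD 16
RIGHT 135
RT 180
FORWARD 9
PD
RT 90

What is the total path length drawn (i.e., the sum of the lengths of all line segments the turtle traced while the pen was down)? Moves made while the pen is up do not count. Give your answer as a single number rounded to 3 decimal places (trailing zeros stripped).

Answer: 25

Derivation:
Executing turtle program step by step:
Start: pos=(0,0), heading=0, pen down
FD 16: (0,0) -> (16,0) [heading=0, draw]
RT 135: heading 0 -> 225
RT 180: heading 225 -> 45
FD 9: (16,0) -> (22.364,6.364) [heading=45, draw]
PD: pen down
RT 90: heading 45 -> 315
Final: pos=(22.364,6.364), heading=315, 2 segment(s) drawn

Segment lengths:
  seg 1: (0,0) -> (16,0), length = 16
  seg 2: (16,0) -> (22.364,6.364), length = 9
Total = 25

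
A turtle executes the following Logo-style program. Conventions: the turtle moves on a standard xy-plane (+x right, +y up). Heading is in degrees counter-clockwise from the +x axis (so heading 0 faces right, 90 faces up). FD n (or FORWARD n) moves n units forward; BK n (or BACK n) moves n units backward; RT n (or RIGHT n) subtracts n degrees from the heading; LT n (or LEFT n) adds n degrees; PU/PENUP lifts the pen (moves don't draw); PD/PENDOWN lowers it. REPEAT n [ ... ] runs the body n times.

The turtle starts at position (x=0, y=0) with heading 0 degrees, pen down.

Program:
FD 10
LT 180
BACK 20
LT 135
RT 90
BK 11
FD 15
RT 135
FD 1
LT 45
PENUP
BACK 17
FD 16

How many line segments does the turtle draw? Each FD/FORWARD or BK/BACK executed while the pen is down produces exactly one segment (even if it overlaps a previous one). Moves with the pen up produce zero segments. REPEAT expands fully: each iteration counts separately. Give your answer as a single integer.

Answer: 5

Derivation:
Executing turtle program step by step:
Start: pos=(0,0), heading=0, pen down
FD 10: (0,0) -> (10,0) [heading=0, draw]
LT 180: heading 0 -> 180
BK 20: (10,0) -> (30,0) [heading=180, draw]
LT 135: heading 180 -> 315
RT 90: heading 315 -> 225
BK 11: (30,0) -> (37.778,7.778) [heading=225, draw]
FD 15: (37.778,7.778) -> (27.172,-2.828) [heading=225, draw]
RT 135: heading 225 -> 90
FD 1: (27.172,-2.828) -> (27.172,-1.828) [heading=90, draw]
LT 45: heading 90 -> 135
PU: pen up
BK 17: (27.172,-1.828) -> (39.192,-13.849) [heading=135, move]
FD 16: (39.192,-13.849) -> (27.879,-2.536) [heading=135, move]
Final: pos=(27.879,-2.536), heading=135, 5 segment(s) drawn
Segments drawn: 5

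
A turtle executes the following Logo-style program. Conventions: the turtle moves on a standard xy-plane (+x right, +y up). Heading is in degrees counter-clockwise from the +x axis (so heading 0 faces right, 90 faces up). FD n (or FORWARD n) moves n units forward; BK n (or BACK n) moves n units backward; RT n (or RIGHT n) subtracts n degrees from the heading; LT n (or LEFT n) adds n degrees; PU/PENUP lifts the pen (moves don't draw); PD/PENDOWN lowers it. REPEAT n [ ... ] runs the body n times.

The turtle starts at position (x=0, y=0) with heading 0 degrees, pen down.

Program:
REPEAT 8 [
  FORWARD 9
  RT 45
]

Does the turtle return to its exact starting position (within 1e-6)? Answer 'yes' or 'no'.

Executing turtle program step by step:
Start: pos=(0,0), heading=0, pen down
REPEAT 8 [
  -- iteration 1/8 --
  FD 9: (0,0) -> (9,0) [heading=0, draw]
  RT 45: heading 0 -> 315
  -- iteration 2/8 --
  FD 9: (9,0) -> (15.364,-6.364) [heading=315, draw]
  RT 45: heading 315 -> 270
  -- iteration 3/8 --
  FD 9: (15.364,-6.364) -> (15.364,-15.364) [heading=270, draw]
  RT 45: heading 270 -> 225
  -- iteration 4/8 --
  FD 9: (15.364,-15.364) -> (9,-21.728) [heading=225, draw]
  RT 45: heading 225 -> 180
  -- iteration 5/8 --
  FD 9: (9,-21.728) -> (0,-21.728) [heading=180, draw]
  RT 45: heading 180 -> 135
  -- iteration 6/8 --
  FD 9: (0,-21.728) -> (-6.364,-15.364) [heading=135, draw]
  RT 45: heading 135 -> 90
  -- iteration 7/8 --
  FD 9: (-6.364,-15.364) -> (-6.364,-6.364) [heading=90, draw]
  RT 45: heading 90 -> 45
  -- iteration 8/8 --
  FD 9: (-6.364,-6.364) -> (0,0) [heading=45, draw]
  RT 45: heading 45 -> 0
]
Final: pos=(0,0), heading=0, 8 segment(s) drawn

Start position: (0, 0)
Final position: (0, 0)
Distance = 0; < 1e-6 -> CLOSED

Answer: yes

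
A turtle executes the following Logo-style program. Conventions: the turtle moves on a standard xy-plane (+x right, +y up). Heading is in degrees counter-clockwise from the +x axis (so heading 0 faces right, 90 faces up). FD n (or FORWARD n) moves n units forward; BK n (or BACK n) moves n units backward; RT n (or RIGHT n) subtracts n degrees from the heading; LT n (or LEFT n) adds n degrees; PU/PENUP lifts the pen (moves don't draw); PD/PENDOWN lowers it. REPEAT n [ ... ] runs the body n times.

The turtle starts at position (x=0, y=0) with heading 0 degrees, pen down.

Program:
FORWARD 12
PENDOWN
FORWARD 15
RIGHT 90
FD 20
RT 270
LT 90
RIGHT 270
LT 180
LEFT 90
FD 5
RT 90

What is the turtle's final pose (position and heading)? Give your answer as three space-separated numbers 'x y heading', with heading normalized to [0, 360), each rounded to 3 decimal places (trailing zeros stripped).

Executing turtle program step by step:
Start: pos=(0,0), heading=0, pen down
FD 12: (0,0) -> (12,0) [heading=0, draw]
PD: pen down
FD 15: (12,0) -> (27,0) [heading=0, draw]
RT 90: heading 0 -> 270
FD 20: (27,0) -> (27,-20) [heading=270, draw]
RT 270: heading 270 -> 0
LT 90: heading 0 -> 90
RT 270: heading 90 -> 180
LT 180: heading 180 -> 0
LT 90: heading 0 -> 90
FD 5: (27,-20) -> (27,-15) [heading=90, draw]
RT 90: heading 90 -> 0
Final: pos=(27,-15), heading=0, 4 segment(s) drawn

Answer: 27 -15 0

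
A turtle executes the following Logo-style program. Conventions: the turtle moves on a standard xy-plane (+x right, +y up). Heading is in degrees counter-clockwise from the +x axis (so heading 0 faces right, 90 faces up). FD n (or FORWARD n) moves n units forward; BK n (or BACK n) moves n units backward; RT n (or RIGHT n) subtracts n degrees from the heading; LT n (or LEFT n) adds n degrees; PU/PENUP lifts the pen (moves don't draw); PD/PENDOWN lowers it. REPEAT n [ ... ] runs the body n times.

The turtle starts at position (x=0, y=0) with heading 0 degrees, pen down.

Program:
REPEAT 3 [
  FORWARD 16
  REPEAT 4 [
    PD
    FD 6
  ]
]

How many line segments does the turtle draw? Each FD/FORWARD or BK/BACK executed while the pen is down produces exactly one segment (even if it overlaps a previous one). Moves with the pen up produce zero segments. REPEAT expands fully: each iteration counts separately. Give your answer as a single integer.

Executing turtle program step by step:
Start: pos=(0,0), heading=0, pen down
REPEAT 3 [
  -- iteration 1/3 --
  FD 16: (0,0) -> (16,0) [heading=0, draw]
  REPEAT 4 [
    -- iteration 1/4 --
    PD: pen down
    FD 6: (16,0) -> (22,0) [heading=0, draw]
    -- iteration 2/4 --
    PD: pen down
    FD 6: (22,0) -> (28,0) [heading=0, draw]
    -- iteration 3/4 --
    PD: pen down
    FD 6: (28,0) -> (34,0) [heading=0, draw]
    -- iteration 4/4 --
    PD: pen down
    FD 6: (34,0) -> (40,0) [heading=0, draw]
  ]
  -- iteration 2/3 --
  FD 16: (40,0) -> (56,0) [heading=0, draw]
  REPEAT 4 [
    -- iteration 1/4 --
    PD: pen down
    FD 6: (56,0) -> (62,0) [heading=0, draw]
    -- iteration 2/4 --
    PD: pen down
    FD 6: (62,0) -> (68,0) [heading=0, draw]
    -- iteration 3/4 --
    PD: pen down
    FD 6: (68,0) -> (74,0) [heading=0, draw]
    -- iteration 4/4 --
    PD: pen down
    FD 6: (74,0) -> (80,0) [heading=0, draw]
  ]
  -- iteration 3/3 --
  FD 16: (80,0) -> (96,0) [heading=0, draw]
  REPEAT 4 [
    -- iteration 1/4 --
    PD: pen down
    FD 6: (96,0) -> (102,0) [heading=0, draw]
    -- iteration 2/4 --
    PD: pen down
    FD 6: (102,0) -> (108,0) [heading=0, draw]
    -- iteration 3/4 --
    PD: pen down
    FD 6: (108,0) -> (114,0) [heading=0, draw]
    -- iteration 4/4 --
    PD: pen down
    FD 6: (114,0) -> (120,0) [heading=0, draw]
  ]
]
Final: pos=(120,0), heading=0, 15 segment(s) drawn
Segments drawn: 15

Answer: 15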